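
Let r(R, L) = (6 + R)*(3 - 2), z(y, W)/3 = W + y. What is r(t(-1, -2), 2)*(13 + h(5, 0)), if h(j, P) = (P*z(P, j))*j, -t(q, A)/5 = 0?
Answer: 78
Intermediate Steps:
z(y, W) = 3*W + 3*y (z(y, W) = 3*(W + y) = 3*W + 3*y)
t(q, A) = 0 (t(q, A) = -5*0 = 0)
r(R, L) = 6 + R (r(R, L) = (6 + R)*1 = 6 + R)
h(j, P) = P*j*(3*P + 3*j) (h(j, P) = (P*(3*j + 3*P))*j = (P*(3*P + 3*j))*j = P*j*(3*P + 3*j))
r(t(-1, -2), 2)*(13 + h(5, 0)) = (6 + 0)*(13 + 3*0*5*(0 + 5)) = 6*(13 + 3*0*5*5) = 6*(13 + 0) = 6*13 = 78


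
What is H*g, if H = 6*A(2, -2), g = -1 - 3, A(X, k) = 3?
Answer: -72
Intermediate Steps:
g = -4
H = 18 (H = 6*3 = 18)
H*g = 18*(-4) = -72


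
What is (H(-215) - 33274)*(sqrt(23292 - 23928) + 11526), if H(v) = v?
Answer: -385994214 - 66978*I*sqrt(159) ≈ -3.8599e+8 - 8.4456e+5*I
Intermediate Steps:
(H(-215) - 33274)*(sqrt(23292 - 23928) + 11526) = (-215 - 33274)*(sqrt(23292 - 23928) + 11526) = -33489*(sqrt(-636) + 11526) = -33489*(2*I*sqrt(159) + 11526) = -33489*(11526 + 2*I*sqrt(159)) = -385994214 - 66978*I*sqrt(159)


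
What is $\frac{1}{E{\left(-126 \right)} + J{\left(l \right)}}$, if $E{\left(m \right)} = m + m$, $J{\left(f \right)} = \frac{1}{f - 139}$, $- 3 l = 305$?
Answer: $- \frac{722}{181947} \approx -0.0039682$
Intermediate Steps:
$l = - \frac{305}{3}$ ($l = \left(- \frac{1}{3}\right) 305 = - \frac{305}{3} \approx -101.67$)
$J{\left(f \right)} = \frac{1}{-139 + f}$
$E{\left(m \right)} = 2 m$
$\frac{1}{E{\left(-126 \right)} + J{\left(l \right)}} = \frac{1}{2 \left(-126\right) + \frac{1}{-139 - \frac{305}{3}}} = \frac{1}{-252 + \frac{1}{- \frac{722}{3}}} = \frac{1}{-252 - \frac{3}{722}} = \frac{1}{- \frac{181947}{722}} = - \frac{722}{181947}$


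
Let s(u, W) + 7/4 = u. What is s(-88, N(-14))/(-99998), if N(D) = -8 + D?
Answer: 359/399992 ≈ 0.00089752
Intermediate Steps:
s(u, W) = -7/4 + u
s(-88, N(-14))/(-99998) = (-7/4 - 88)/(-99998) = -359/4*(-1/99998) = 359/399992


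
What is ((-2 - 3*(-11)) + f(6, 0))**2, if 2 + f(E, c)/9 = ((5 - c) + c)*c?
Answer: 169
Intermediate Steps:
f(E, c) = -18 + 45*c (f(E, c) = -18 + 9*(((5 - c) + c)*c) = -18 + 9*(5*c) = -18 + 45*c)
((-2 - 3*(-11)) + f(6, 0))**2 = ((-2 - 3*(-11)) + (-18 + 45*0))**2 = ((-2 + 33) + (-18 + 0))**2 = (31 - 18)**2 = 13**2 = 169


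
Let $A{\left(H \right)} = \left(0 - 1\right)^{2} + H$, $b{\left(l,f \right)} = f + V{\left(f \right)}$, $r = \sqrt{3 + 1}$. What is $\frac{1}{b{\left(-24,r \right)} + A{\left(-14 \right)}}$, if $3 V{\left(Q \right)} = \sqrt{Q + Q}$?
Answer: $- \frac{3}{31} \approx -0.096774$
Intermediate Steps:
$V{\left(Q \right)} = \frac{\sqrt{2} \sqrt{Q}}{3}$ ($V{\left(Q \right)} = \frac{\sqrt{Q + Q}}{3} = \frac{\sqrt{2 Q}}{3} = \frac{\sqrt{2} \sqrt{Q}}{3}$)
$r = 2$ ($r = \sqrt{4} = 2$)
$b{\left(l,f \right)} = f + \frac{\sqrt{2} \sqrt{f}}{3}$
$A{\left(H \right)} = 1 + H$ ($A{\left(H \right)} = \left(-1\right)^{2} + H = 1 + H$)
$\frac{1}{b{\left(-24,r \right)} + A{\left(-14 \right)}} = \frac{1}{\left(2 + \frac{\sqrt{2} \sqrt{2}}{3}\right) + \left(1 - 14\right)} = \frac{1}{\left(2 + \frac{2}{3}\right) - 13} = \frac{1}{\frac{8}{3} - 13} = \frac{1}{- \frac{31}{3}} = - \frac{3}{31}$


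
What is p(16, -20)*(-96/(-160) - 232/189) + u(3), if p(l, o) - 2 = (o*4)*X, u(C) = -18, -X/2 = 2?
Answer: -29708/135 ≈ -220.06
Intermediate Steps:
X = -4 (X = -2*2 = -4)
p(l, o) = 2 - 16*o (p(l, o) = 2 + (o*4)*(-4) = 2 + (4*o)*(-4) = 2 - 16*o)
p(16, -20)*(-96/(-160) - 232/189) + u(3) = (2 - 16*(-20))*(-96/(-160) - 232/189) - 18 = (2 + 320)*(-96*(-1/160) - 232*1/189) - 18 = 322*(3/5 - 232/189) - 18 = 322*(-593/945) - 18 = -27278/135 - 18 = -29708/135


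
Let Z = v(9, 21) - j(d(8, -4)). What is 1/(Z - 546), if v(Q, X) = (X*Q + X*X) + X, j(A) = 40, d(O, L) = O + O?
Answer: 1/65 ≈ 0.015385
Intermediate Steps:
d(O, L) = 2*O
v(Q, X) = X + X² + Q*X (v(Q, X) = (Q*X + X²) + X = (X² + Q*X) + X = X + X² + Q*X)
Z = 611 (Z = 21*(1 + 9 + 21) - 1*40 = 21*31 - 40 = 651 - 40 = 611)
1/(Z - 546) = 1/(611 - 546) = 1/65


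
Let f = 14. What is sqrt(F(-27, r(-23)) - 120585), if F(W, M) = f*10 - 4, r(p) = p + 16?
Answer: I*sqrt(120449) ≈ 347.06*I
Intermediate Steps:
r(p) = 16 + p
F(W, M) = 136 (F(W, M) = 14*10 - 4 = 140 - 4 = 136)
sqrt(F(-27, r(-23)) - 120585) = sqrt(136 - 120585) = sqrt(-120449) = I*sqrt(120449)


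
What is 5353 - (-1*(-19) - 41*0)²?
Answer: 4992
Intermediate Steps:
5353 - (-1*(-19) - 41*0)² = 5353 - (19 + 0)² = 5353 - 1*19² = 5353 - 1*361 = 5353 - 361 = 4992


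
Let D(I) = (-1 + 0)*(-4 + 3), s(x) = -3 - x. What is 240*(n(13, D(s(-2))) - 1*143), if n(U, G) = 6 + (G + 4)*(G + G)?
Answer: -30480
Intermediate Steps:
D(I) = 1 (D(I) = -1*(-1) = 1)
n(U, G) = 6 + 2*G*(4 + G) (n(U, G) = 6 + (4 + G)*(2*G) = 6 + 2*G*(4 + G))
240*(n(13, D(s(-2))) - 1*143) = 240*((6 + 2*1² + 8*1) - 1*143) = 240*((6 + 2*1 + 8) - 143) = 240*((6 + 2 + 8) - 143) = 240*(16 - 143) = 240*(-127) = -30480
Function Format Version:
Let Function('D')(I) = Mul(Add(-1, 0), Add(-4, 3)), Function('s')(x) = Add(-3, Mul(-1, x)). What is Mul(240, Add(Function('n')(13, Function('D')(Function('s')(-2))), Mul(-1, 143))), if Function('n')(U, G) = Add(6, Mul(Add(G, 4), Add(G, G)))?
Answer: -30480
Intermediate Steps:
Function('D')(I) = 1 (Function('D')(I) = Mul(-1, -1) = 1)
Function('n')(U, G) = Add(6, Mul(2, G, Add(4, G))) (Function('n')(U, G) = Add(6, Mul(Add(4, G), Mul(2, G))) = Add(6, Mul(2, G, Add(4, G))))
Mul(240, Add(Function('n')(13, Function('D')(Function('s')(-2))), Mul(-1, 143))) = Mul(240, Add(Add(6, Mul(2, Pow(1, 2)), Mul(8, 1)), Mul(-1, 143))) = Mul(240, Add(Add(6, Mul(2, 1), 8), -143)) = Mul(240, Add(Add(6, 2, 8), -143)) = Mul(240, Add(16, -143)) = Mul(240, -127) = -30480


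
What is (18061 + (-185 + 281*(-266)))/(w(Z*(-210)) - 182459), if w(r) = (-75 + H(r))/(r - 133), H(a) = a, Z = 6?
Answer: 39609955/127082026 ≈ 0.31169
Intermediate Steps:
w(r) = (-75 + r)/(-133 + r) (w(r) = (-75 + r)/(r - 133) = (-75 + r)/(-133 + r))
(18061 + (-185 + 281*(-266)))/(w(Z*(-210)) - 182459) = (18061 + (-185 + 281*(-266)))/((-75 + 6*(-210))/(-133 + 6*(-210)) - 182459) = (18061 + (-185 - 74746))/((-75 - 1260)/(-133 - 1260) - 182459) = (18061 - 74931)/(-1335/(-1393) - 182459) = -56870/(-1/1393*(-1335) - 182459) = -56870/(1335/1393 - 182459) = -56870/(-254164052/1393) = -56870*(-1393/254164052) = 39609955/127082026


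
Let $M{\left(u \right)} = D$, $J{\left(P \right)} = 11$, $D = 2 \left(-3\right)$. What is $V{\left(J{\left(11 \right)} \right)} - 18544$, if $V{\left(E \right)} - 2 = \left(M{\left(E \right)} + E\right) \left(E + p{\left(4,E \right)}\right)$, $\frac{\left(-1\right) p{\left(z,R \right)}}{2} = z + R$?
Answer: $-18637$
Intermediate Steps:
$p{\left(z,R \right)} = - 2 R - 2 z$ ($p{\left(z,R \right)} = - 2 \left(z + R\right) = - 2 \left(R + z\right) = - 2 R - 2 z$)
$D = -6$
$M{\left(u \right)} = -6$
$V{\left(E \right)} = 2 + \left(-8 - E\right) \left(-6 + E\right)$ ($V{\left(E \right)} = 2 + \left(-6 + E\right) \left(E - \left(8 + 2 E\right)\right) = 2 + \left(-6 + E\right) \left(-8 - E\right) = 2 + \left(-8 - E\right) \left(-6 + E\right)$)
$V{\left(J{\left(11 \right)} \right)} - 18544 = \left(50 - 11^{2} - 22\right) - 18544 = \left(50 - 121 - 22\right) - 18544 = -93 - 18544 = -18637$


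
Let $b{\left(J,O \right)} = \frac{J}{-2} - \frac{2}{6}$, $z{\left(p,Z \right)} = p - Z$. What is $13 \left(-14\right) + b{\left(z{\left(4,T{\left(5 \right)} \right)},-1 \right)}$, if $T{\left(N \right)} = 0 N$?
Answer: $- \frac{553}{3} \approx -184.33$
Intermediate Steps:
$T{\left(N \right)} = 0$
$b{\left(J,O \right)} = - \frac{1}{3} - \frac{J}{2}$ ($b{\left(J,O \right)} = J \left(- \frac{1}{2}\right) - \frac{1}{3} = - \frac{J}{2} - \frac{1}{3} = - \frac{1}{3} - \frac{J}{2}$)
$13 \left(-14\right) + b{\left(z{\left(4,T{\left(5 \right)} \right)},-1 \right)} = 13 \left(-14\right) - \left(\frac{1}{3} + \frac{4 - 0}{2}\right) = -182 - \left(\frac{1}{3} + \frac{4 + 0}{2}\right) = -182 - \frac{7}{3} = - \frac{553}{3}$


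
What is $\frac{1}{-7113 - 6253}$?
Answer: $- \frac{1}{13366} \approx -7.4817 \cdot 10^{-5}$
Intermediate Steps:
$\frac{1}{-7113 - 6253} = \frac{1}{-13366} = - \frac{1}{13366}$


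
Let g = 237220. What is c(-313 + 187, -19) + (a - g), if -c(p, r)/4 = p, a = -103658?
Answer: -340374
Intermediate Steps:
c(p, r) = -4*p
c(-313 + 187, -19) + (a - g) = -4*(-313 + 187) + (-103658 - 1*237220) = -4*(-126) + (-103658 - 237220) = 504 - 340878 = -340374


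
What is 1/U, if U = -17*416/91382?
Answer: -45691/3536 ≈ -12.922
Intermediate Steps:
U = -3536/45691 (U = -7072*1/91382 = -3536/45691 ≈ -0.077389)
1/U = 1/(-3536/45691) = -45691/3536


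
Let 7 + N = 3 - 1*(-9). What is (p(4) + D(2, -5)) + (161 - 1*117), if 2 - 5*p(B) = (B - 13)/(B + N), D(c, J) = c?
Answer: 233/5 ≈ 46.600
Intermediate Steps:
N = 5 (N = -7 + (3 - 1*(-9)) = -7 + (3 + 9) = -7 + 12 = 5)
p(B) = ⅖ - (-13 + B)/(5*(5 + B)) (p(B) = ⅖ - (B - 13)/(5*(B + 5)) = ⅖ - (-13 + B)/(5*(5 + B)))
(p(4) + D(2, -5)) + (161 - 1*117) = ((23 + 4)/(5*(5 + 4)) + 2) + (161 - 1*117) = ((⅕)*27/9 + 2) + (161 - 117) = ((⅕)*(⅑)*27 + 2) + 44 = (⅗ + 2) + 44 = 13/5 + 44 = 233/5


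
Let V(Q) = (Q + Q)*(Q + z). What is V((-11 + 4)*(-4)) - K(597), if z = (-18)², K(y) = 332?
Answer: 19380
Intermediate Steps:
z = 324
V(Q) = 2*Q*(324 + Q) (V(Q) = (Q + Q)*(Q + 324) = (2*Q)*(324 + Q) = 2*Q*(324 + Q))
V((-11 + 4)*(-4)) - K(597) = 2*((-11 + 4)*(-4))*(324 + (-11 + 4)*(-4)) - 1*332 = 2*(-7*(-4))*(324 - 7*(-4)) - 332 = 2*28*(324 + 28) - 332 = 2*28*352 - 332 = 19712 - 332 = 19380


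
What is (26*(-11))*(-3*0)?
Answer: 0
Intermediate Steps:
(26*(-11))*(-3*0) = -286*0 = 0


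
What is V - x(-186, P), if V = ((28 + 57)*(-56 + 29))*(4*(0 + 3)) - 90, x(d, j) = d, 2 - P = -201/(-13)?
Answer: -27444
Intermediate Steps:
P = -175/13 (P = 2 - (-201)/(-13) = 2 - (-201)*(-1)/13 = 2 - 1*201/13 = 2 - 201/13 = -175/13 ≈ -13.462)
V = -27630 (V = (85*(-27))*(4*3) - 90 = -2295*12 - 90 = -27540 - 90 = -27630)
V - x(-186, P) = -27630 - 1*(-186) = -27630 + 186 = -27444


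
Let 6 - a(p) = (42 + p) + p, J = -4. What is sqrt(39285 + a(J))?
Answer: sqrt(39257) ≈ 198.13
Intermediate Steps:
a(p) = -36 - 2*p (a(p) = 6 - ((42 + p) + p) = 6 - (42 + 2*p) = 6 + (-42 - 2*p) = -36 - 2*p)
sqrt(39285 + a(J)) = sqrt(39285 + (-36 - 2*(-4))) = sqrt(39285 + (-36 + 8)) = sqrt(39285 - 28) = sqrt(39257)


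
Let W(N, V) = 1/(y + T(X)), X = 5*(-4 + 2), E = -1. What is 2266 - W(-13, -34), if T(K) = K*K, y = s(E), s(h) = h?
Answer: 224333/99 ≈ 2266.0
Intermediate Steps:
y = -1
X = -10 (X = 5*(-2) = -10)
T(K) = K²
W(N, V) = 1/99 (W(N, V) = 1/(-1 + (-10)²) = 1/(-1 + 100) = 1/99)
2266 - W(-13, -34) = 2266 - 1*1/99 = 2266 - 1/99 = 224333/99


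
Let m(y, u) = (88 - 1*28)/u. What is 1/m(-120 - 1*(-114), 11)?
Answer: 11/60 ≈ 0.18333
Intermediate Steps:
m(y, u) = 60/u (m(y, u) = (88 - 28)/u = 60/u)
1/m(-120 - 1*(-114), 11) = 1/(60/11) = 11/60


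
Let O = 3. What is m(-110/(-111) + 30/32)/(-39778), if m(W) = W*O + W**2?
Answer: -29979025/125466812928 ≈ -0.00023894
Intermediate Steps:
m(W) = W**2 + 3*W (m(W) = W*3 + W**2 = 3*W + W**2 = W**2 + 3*W)
m(-110/(-111) + 30/32)/(-39778) = ((-110/(-111) + 30/32)*(3 + (-110/(-111) + 30/32)))/(-39778) = ((-110*(-1/111) + 30*(1/32))*(3 + (-110*(-1/111) + 30*(1/32))))*(-1/39778) = ((110/111 + 15/16)*(3 + (110/111 + 15/16)))*(-1/39778) = (3425*(3 + 3425/1776)/1776)*(-1/39778) = ((3425/1776)*(8753/1776))*(-1/39778) = (29979025/3154176)*(-1/39778) = -29979025/125466812928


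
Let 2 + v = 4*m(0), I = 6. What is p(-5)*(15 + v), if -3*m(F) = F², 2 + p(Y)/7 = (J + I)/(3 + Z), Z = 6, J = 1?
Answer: -1001/9 ≈ -111.22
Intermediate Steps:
p(Y) = -77/9 (p(Y) = -14 + 7*((1 + 6)/(3 + 6)) = -14 + 7*(7/9) = -14 + 49/9 = -77/9)
m(F) = -F²/3
v = -2 (v = -2 + 4*(-⅓*0²) = -2 + 4*(-⅓*0) = -2 + 4*0 = -2 + 0 = -2)
p(-5)*(15 + v) = -77*(15 - 2)/9 = -77/9*13 = -1001/9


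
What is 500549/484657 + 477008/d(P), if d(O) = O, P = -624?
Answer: -14429557730/18901623 ≈ -763.40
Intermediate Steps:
500549/484657 + 477008/d(P) = 500549/484657 + 477008/(-624) = 500549*(1/484657) + 477008*(-1/624) = 500549/484657 - 29813/39 = -14429557730/18901623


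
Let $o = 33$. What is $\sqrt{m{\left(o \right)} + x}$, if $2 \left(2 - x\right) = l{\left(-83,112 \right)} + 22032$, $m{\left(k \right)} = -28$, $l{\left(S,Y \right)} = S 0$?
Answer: $i \sqrt{11042} \approx 105.08 i$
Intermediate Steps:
$l{\left(S,Y \right)} = 0$
$x = -11014$ ($x = 2 - \frac{0 + 22032}{2} = 2 - 11016 = -11014$)
$\sqrt{m{\left(o \right)} + x} = \sqrt{-28 - 11014} = \sqrt{-11042} = i \sqrt{11042}$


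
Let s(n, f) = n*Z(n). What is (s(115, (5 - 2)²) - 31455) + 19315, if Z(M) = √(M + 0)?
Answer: -12140 + 115*√115 ≈ -10907.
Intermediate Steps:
Z(M) = √M
s(n, f) = n^(3/2) (s(n, f) = n*√n = n^(3/2))
(s(115, (5 - 2)²) - 31455) + 19315 = (115^(3/2) - 31455) + 19315 = (115*√115 - 31455) + 19315 = (-31455 + 115*√115) + 19315 = -12140 + 115*√115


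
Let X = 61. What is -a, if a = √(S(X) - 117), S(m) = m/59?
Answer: -I*√403678/59 ≈ -10.769*I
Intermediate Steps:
S(m) = m/59 (S(m) = m*(1/59) = m/59)
a = I*√403678/59 (a = √((1/59)*61 - 117) = √(61/59 - 117) = √(-6842/59) = I*√403678/59 ≈ 10.769*I)
-a = -I*√403678/59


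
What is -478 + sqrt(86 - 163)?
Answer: -478 + I*sqrt(77) ≈ -478.0 + 8.775*I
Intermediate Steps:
-478 + sqrt(86 - 163) = -478 + sqrt(-77) = -478 + I*sqrt(77)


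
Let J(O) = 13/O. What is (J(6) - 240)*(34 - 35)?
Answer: 1427/6 ≈ 237.83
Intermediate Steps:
(J(6) - 240)*(34 - 35) = (13/6 - 240)*(34 - 35) = (13*(⅙) - 240)*(-1) = (13/6 - 240)*(-1) = -1427/6*(-1) = 1427/6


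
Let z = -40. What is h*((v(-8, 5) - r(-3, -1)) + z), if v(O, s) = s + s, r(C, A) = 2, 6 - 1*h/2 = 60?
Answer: 3456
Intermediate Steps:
h = -108 (h = 12 - 2*60 = 12 - 120 = -108)
v(O, s) = 2*s
h*((v(-8, 5) - r(-3, -1)) + z) = -108*((2*5 - 1*2) - 40) = -108*((10 - 2) - 40) = -108*(8 - 40) = -108*(-32) = 3456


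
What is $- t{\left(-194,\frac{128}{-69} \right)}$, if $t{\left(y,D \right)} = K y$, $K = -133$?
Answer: $-25802$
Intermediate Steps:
$t{\left(y,D \right)} = - 133 y$
$- t{\left(-194,\frac{128}{-69} \right)} = - \left(-133\right) \left(-194\right) = \left(-1\right) 25802 = -25802$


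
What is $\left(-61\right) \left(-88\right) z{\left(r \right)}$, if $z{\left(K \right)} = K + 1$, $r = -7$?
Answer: $-32208$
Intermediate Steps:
$z{\left(K \right)} = 1 + K$
$\left(-61\right) \left(-88\right) z{\left(r \right)} = \left(-61\right) \left(-88\right) \left(1 - 7\right) = 5368 \left(-6\right) = -32208$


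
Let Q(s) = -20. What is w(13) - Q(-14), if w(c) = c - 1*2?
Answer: 31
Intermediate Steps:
w(c) = -2 + c (w(c) = c - 2 = -2 + c)
w(13) - Q(-14) = (-2 + 13) - 1*(-20) = 11 + 20 = 31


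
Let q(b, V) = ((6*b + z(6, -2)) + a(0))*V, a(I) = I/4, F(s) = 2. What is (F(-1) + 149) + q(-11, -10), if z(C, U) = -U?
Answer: 791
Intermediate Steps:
a(I) = I/4 (a(I) = I*(¼) = I/4)
q(b, V) = V*(2 + 6*b) (q(b, V) = ((6*b - 1*(-2)) + (¼)*0)*V = ((6*b + 2) + 0)*V = ((2 + 6*b) + 0)*V = (2 + 6*b)*V = V*(2 + 6*b))
(F(-1) + 149) + q(-11, -10) = (2 + 149) + 2*(-10)*(1 + 3*(-11)) = 151 + 2*(-10)*(1 - 33) = 151 + 2*(-10)*(-32) = 151 + 640 = 791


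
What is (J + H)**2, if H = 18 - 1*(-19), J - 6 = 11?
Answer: 2916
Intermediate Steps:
J = 17 (J = 6 + 11 = 17)
H = 37 (H = 18 + 19 = 37)
(J + H)**2 = (17 + 37)**2 = 54**2 = 2916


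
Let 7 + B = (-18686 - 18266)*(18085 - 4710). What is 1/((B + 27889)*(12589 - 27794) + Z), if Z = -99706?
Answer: 1/7514388719484 ≈ 1.3308e-13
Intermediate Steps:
B = -494233007 (B = -7 + (-18686 - 18266)*(18085 - 4710) = -7 - 36952*13375 = -7 - 494233000 = -494233007)
1/((B + 27889)*(12589 - 27794) + Z) = 1/((-494233007 + 27889)*(12589 - 27794) - 99706) = 1/(-494205118*(-15205) - 99706) = 1/(7514388819190 - 99706) = 1/7514388719484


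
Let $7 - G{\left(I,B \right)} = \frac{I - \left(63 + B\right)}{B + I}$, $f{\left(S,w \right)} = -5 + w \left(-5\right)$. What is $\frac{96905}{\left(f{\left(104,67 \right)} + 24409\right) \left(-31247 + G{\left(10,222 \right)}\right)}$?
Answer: $- \frac{4496392}{34887558189} \approx -0.00012888$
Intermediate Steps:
$f{\left(S,w \right)} = -5 - 5 w$
$G{\left(I,B \right)} = 7 - \frac{-63 + I - B}{B + I}$ ($G{\left(I,B \right)} = 7 - \frac{I - \left(63 + B\right)}{B + I} = 7 - \frac{-63 + I - B}{B + I}$)
$\frac{96905}{\left(f{\left(104,67 \right)} + 24409\right) \left(-31247 + G{\left(10,222 \right)}\right)} = \frac{96905}{\left(\left(-5 - 335\right) + 24409\right) \left(-31247 + \frac{63 + 6 \cdot 10 + 8 \cdot 222}{222 + 10}\right)} = \frac{96905}{\left(\left(-5 - 335\right) + 24409\right) \left(-31247 + \frac{63 + 60 + 1776}{232}\right)} = \frac{96905}{\left(-340 + 24409\right) \left(-31247 + \frac{1}{232} \cdot 1899\right)} = \frac{96905}{24069 \left(-31247 + \frac{1899}{232}\right)} = \frac{96905}{24069 \left(- \frac{7247405}{232}\right)} = \frac{96905}{- \frac{174437790945}{232}} = 96905 \left(- \frac{232}{174437790945}\right) = - \frac{4496392}{34887558189}$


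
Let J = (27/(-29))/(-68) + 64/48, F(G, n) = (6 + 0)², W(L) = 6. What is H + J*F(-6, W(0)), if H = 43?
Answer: 45106/493 ≈ 91.493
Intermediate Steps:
F(G, n) = 36 (F(G, n) = 6² = 36)
J = 7969/5916 (J = (27*(-1/29))*(-1/68) + 64*(1/48) = -27/29*(-1/68) + 4/3 = 27/1972 + 4/3 = 7969/5916 ≈ 1.3470)
H + J*F(-6, W(0)) = 43 + (7969/5916)*36 = 43 + 23907/493 = 45106/493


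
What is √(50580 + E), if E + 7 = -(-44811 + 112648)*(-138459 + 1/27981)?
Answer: √817097940823546091/9327 ≈ 96916.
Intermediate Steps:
E = 262815548639819/27981 (E = -7 - (-44811 + 112648)*(-138459 + 1/27981) = -7 - 67837*(-138459 + 1/27981) = -7 - 67837*(-3874221278)/27981 = -7 - 1*(-262815548835686/27981) = -7 + 262815548835686/27981 = 262815548639819/27981 ≈ 9.3926e+9)
√(50580 + E) = √(50580 + 262815548639819/27981) = √(262816963918799/27981) = √817097940823546091/9327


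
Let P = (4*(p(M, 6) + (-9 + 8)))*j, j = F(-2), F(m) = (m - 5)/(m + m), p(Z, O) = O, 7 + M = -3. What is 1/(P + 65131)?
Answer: 1/65166 ≈ 1.5345e-5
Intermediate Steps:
M = -10 (M = -7 - 3 = -10)
F(m) = (-5 + m)/(2*m) (F(m) = (-5 + m)/((2*m)) = (-5 + m)*(1/(2*m)) = (-5 + m)/(2*m))
j = 7/4 (j = (½)*(-5 - 2)/(-2) = (½)*(-½)*(-7) = 7/4 ≈ 1.7500)
P = 35 (P = (4*(6 + (-9 + 8)))*(7/4) = (4*(6 - 1))*(7/4) = (4*5)*(7/4) = 20*(7/4) = 35)
1/(P + 65131) = 1/(35 + 65131) = 1/65166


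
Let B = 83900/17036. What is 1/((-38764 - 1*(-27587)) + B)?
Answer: -4259/47581868 ≈ -8.9509e-5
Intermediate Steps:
B = 20975/4259 (B = 83900*(1/17036) = 20975/4259 ≈ 4.9249)
1/((-38764 - 1*(-27587)) + B) = 1/((-38764 - 1*(-27587)) + 20975/4259) = 1/((-38764 + 27587) + 20975/4259) = 1/(-11177 + 20975/4259) = 1/(-47581868/4259) = -4259/47581868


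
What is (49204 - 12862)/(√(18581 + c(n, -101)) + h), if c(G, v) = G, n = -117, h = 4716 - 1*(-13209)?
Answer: 651430350/321287161 - 145368*√1154/321287161 ≈ 2.0122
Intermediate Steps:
h = 17925 (h = 4716 + 13209 = 17925)
(49204 - 12862)/(√(18581 + c(n, -101)) + h) = (49204 - 12862)/(√(18581 - 117) + 17925) = 36342/(√18464 + 17925) = 36342/(4*√1154 + 17925) = 36342/(17925 + 4*√1154)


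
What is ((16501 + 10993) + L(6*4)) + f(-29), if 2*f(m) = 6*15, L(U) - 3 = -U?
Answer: 27518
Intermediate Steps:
L(U) = 3 - U
f(m) = 45 (f(m) = (6*15)/2 = (½)*90 = 45)
((16501 + 10993) + L(6*4)) + f(-29) = ((16501 + 10993) + (3 - 6*4)) + 45 = (27494 + (3 - 1*24)) + 45 = (27494 + (3 - 24)) + 45 = (27494 - 21) + 45 = 27473 + 45 = 27518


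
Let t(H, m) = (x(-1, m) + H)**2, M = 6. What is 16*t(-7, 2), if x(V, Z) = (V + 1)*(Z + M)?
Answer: 784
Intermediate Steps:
x(V, Z) = (1 + V)*(6 + Z) (x(V, Z) = (V + 1)*(Z + 6) = (1 + V)*(6 + Z))
t(H, m) = H**2 (t(H, m) = ((6 + m + 6*(-1) - m) + H)**2 = ((6 + m - 6 - m) + H)**2 = (0 + H)**2 = H**2)
16*t(-7, 2) = 16*(-7)**2 = 16*49 = 784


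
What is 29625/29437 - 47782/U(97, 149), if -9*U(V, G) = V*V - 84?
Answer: 12935281731/274500025 ≈ 47.123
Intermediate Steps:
U(V, G) = 28/3 - V²/9 (U(V, G) = -(V*V - 84)/9 = -(V² - 84)/9 = -(-84 + V²)/9 = 28/3 - V²/9)
29625/29437 - 47782/U(97, 149) = 29625/29437 - 47782/(28/3 - ⅑*97²) = 29625*(1/29437) - 47782/(28/3 - ⅑*9409) = 29625/29437 - 47782/(28/3 - 9409/9) = 29625/29437 - 47782/(-9325/9) = 29625/29437 - 47782*(-9/9325) = 29625/29437 + 430038/9325 = 12935281731/274500025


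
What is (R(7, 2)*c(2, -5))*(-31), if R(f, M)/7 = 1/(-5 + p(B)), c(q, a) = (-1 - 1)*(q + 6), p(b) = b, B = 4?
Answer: -3472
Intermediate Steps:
c(q, a) = -12 - 2*q (c(q, a) = -2*(6 + q) = -12 - 2*q)
R(f, M) = -7 (R(f, M) = 7/(-5 + 4) = 7/(-1) = 7*(-1) = -7)
(R(7, 2)*c(2, -5))*(-31) = -7*(-12 - 2*2)*(-31) = -7*(-12 - 4)*(-31) = -7*(-16)*(-31) = 112*(-31) = -3472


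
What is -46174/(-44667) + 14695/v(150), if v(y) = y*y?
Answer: 37673257/22333500 ≈ 1.6868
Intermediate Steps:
v(y) = y²
-46174/(-44667) + 14695/v(150) = -46174/(-44667) + 14695/(150²) = -46174*(-1/44667) + 14695/22500 = 46174/44667 + 14695*(1/22500) = 46174/44667 + 2939/4500 = 37673257/22333500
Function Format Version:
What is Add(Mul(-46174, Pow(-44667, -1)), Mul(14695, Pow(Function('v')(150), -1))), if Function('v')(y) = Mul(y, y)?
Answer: Rational(37673257, 22333500) ≈ 1.6868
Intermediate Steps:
Function('v')(y) = Pow(y, 2)
Add(Mul(-46174, Pow(-44667, -1)), Mul(14695, Pow(Function('v')(150), -1))) = Add(Mul(-46174, Pow(-44667, -1)), Mul(14695, Pow(Pow(150, 2), -1))) = Add(Mul(-46174, Rational(-1, 44667)), Mul(14695, Pow(22500, -1))) = Add(Rational(46174, 44667), Mul(14695, Rational(1, 22500))) = Add(Rational(46174, 44667), Rational(2939, 4500)) = Rational(37673257, 22333500)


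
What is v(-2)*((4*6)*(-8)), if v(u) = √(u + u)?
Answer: -384*I ≈ -384.0*I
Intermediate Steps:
v(u) = √2*√u (v(u) = √(2*u) = √2*√u)
v(-2)*((4*6)*(-8)) = (√2*√(-2))*((4*6)*(-8)) = (√2*(I*√2))*(24*(-8)) = (2*I)*(-192) = -384*I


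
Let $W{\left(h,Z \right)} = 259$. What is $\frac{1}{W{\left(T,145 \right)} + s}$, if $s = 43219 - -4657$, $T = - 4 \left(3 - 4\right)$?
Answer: $\frac{1}{48135} \approx 2.0775 \cdot 10^{-5}$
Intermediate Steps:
$T = 4$ ($T = \left(-4\right) \left(-1\right) = 4$)
$s = 47876$ ($s = 43219 + 4657 = 47876$)
$\frac{1}{W{\left(T,145 \right)} + s} = \frac{1}{259 + 47876} = \frac{1}{48135}$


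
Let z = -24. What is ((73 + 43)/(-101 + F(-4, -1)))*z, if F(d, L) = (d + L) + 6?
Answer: 696/25 ≈ 27.840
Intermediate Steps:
F(d, L) = 6 + L + d (F(d, L) = (L + d) + 6 = 6 + L + d)
((73 + 43)/(-101 + F(-4, -1)))*z = ((73 + 43)/(-101 + (6 - 1 - 4)))*(-24) = (116/(-101 + 1))*(-24) = (116/(-100))*(-24) = (116*(-1/100))*(-24) = -29/25*(-24) = 696/25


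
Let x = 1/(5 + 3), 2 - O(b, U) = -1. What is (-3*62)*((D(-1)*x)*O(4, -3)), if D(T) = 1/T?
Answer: 279/4 ≈ 69.750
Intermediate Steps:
O(b, U) = 3 (O(b, U) = 2 - 1*(-1) = 2 + 1 = 3)
x = ⅛ (x = 1/8 = ⅛ ≈ 0.12500)
(-3*62)*((D(-1)*x)*O(4, -3)) = (-3*62)*(((⅛)/(-1))*3) = -186*(-1*⅛)*3 = -(-93)*3/4 = -186*(-3/8) = 279/4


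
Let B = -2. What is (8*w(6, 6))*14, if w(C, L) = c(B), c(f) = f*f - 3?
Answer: 112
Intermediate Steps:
c(f) = -3 + f² (c(f) = f² - 3 = -3 + f²)
w(C, L) = 1 (w(C, L) = -3 + (-2)² = -3 + 4 = 1)
(8*w(6, 6))*14 = (8*1)*14 = 8*14 = 112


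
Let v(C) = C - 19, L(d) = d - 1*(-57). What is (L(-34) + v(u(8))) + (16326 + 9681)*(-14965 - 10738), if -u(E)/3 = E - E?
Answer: -668457917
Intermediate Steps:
u(E) = 0 (u(E) = -3*(E - E) = -3*0 = 0)
L(d) = 57 + d (L(d) = d + 57 = 57 + d)
v(C) = -19 + C
(L(-34) + v(u(8))) + (16326 + 9681)*(-14965 - 10738) = ((57 - 34) + (-19 + 0)) + (16326 + 9681)*(-14965 - 10738) = (23 - 19) + 26007*(-25703) = 4 - 668457921 = -668457917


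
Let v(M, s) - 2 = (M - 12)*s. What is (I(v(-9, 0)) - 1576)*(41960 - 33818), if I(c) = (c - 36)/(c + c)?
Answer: -12900999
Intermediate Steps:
v(M, s) = 2 + s*(-12 + M) (v(M, s) = 2 + (M - 12)*s = 2 + (-12 + M)*s = 2 + s*(-12 + M))
I(c) = (-36 + c)/(2*c) (I(c) = (-36 + c)/((2*c)) = (-36 + c)*(1/(2*c)) = (-36 + c)/(2*c))
(I(v(-9, 0)) - 1576)*(41960 - 33818) = ((-36 + (2 - 12*0 - 9*0))/(2*(2 - 12*0 - 9*0)) - 1576)*(41960 - 33818) = ((-36 + (2 + 0 + 0))/(2*(2 + 0 + 0)) - 1576)*8142 = ((½)*(-36 + 2)/2 - 1576)*8142 = ((½)*(½)*(-34) - 1576)*8142 = (-17/2 - 1576)*8142 = -3169/2*8142 = -12900999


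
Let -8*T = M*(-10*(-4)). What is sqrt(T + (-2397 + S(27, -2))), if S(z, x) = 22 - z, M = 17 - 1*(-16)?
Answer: I*sqrt(2567) ≈ 50.666*I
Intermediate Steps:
M = 33 (M = 17 + 16 = 33)
T = -165 (T = -33*(-10*(-4))/8 = -33*40/8 = -1/8*1320 = -165)
sqrt(T + (-2397 + S(27, -2))) = sqrt(-165 + (-2397 + (22 - 1*27))) = sqrt(-165 + (-2397 + (22 - 27))) = sqrt(-165 + (-2397 - 5)) = sqrt(-165 - 2402) = sqrt(-2567) = I*sqrt(2567)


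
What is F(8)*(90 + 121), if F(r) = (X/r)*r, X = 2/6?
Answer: 211/3 ≈ 70.333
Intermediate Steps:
X = 1/3 (X = 2*(1/6) = 1/3 ≈ 0.33333)
F(r) = 1/3 (F(r) = (1/(3*r))*r = 1/3)
F(8)*(90 + 121) = (90 + 121)/3 = (1/3)*211 = 211/3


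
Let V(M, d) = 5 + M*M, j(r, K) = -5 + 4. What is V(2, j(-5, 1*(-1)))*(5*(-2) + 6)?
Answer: -36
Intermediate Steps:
j(r, K) = -1
V(M, d) = 5 + M**2
V(2, j(-5, 1*(-1)))*(5*(-2) + 6) = (5 + 2**2)*(5*(-2) + 6) = (5 + 4)*(-10 + 6) = 9*(-4) = -36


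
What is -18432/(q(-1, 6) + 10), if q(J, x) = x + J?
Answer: -6144/5 ≈ -1228.8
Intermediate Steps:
q(J, x) = J + x
-18432/(q(-1, 6) + 10) = -18432/((-1 + 6) + 10) = -18432/(5 + 10) = -18432/15 = (1/15)*(-18432) = -6144/5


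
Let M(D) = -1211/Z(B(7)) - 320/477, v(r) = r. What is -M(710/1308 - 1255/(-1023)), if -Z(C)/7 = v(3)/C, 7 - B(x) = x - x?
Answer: -192229/477 ≈ -403.00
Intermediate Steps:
B(x) = 7 (B(x) = 7 - (x - x) = 7 - 1*0 = 7 + 0 = 7)
Z(C) = -21/C
M(D) = 192229/477 (M(D) = -1211/((-21/7)) - 320/477 = -1211/((-21*⅐)) - 320*1/477 = -1211/(-3) - 320/477 = -1211*(-⅓) - 320/477 = 1211/3 - 320/477 = 192229/477)
-M(710/1308 - 1255/(-1023)) = -1*192229/477 = -192229/477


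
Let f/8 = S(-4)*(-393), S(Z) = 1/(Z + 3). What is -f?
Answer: -3144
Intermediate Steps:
S(Z) = 1/(3 + Z)
f = 3144 (f = 8*(-393/(3 - 4)) = 8*(-393/(-1)) = 8*(-1*(-393)) = 8*393 = 3144)
-f = -1*3144 = -3144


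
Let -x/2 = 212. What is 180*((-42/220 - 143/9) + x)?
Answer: -871358/11 ≈ -79214.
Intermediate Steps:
x = -424 (x = -2*212 = -424)
180*((-42/220 - 143/9) + x) = 180*((-42/220 - 143/9) - 424) = 180*((-42*1/220 - 143*⅑) - 424) = 180*((-21/110 - 143/9) - 424) = 180*(-15919/990 - 424) = 180*(-435679/990) = -871358/11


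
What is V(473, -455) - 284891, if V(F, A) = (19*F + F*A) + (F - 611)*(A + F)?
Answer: -493603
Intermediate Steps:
V(F, A) = 19*F + A*F + (-611 + F)*(A + F) (V(F, A) = (19*F + A*F) + (-611 + F)*(A + F) = 19*F + A*F + (-611 + F)*(A + F))
V(473, -455) - 284891 = (473² - 611*(-455) - 592*473 + 2*(-455)*473) - 284891 = (223729 + 278005 - 280016 - 430430) - 284891 = -208712 - 284891 = -493603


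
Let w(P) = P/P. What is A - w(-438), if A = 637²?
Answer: 405768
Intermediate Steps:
w(P) = 1
A = 405769
A - w(-438) = 405769 - 1*1 = 405769 - 1 = 405768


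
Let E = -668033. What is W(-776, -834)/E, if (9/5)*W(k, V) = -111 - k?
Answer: -3325/6012297 ≈ -0.00055303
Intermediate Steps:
W(k, V) = -185/3 - 5*k/9 (W(k, V) = 5*(-111 - k)/9 = -185/3 - 5*k/9)
W(-776, -834)/E = (-185/3 - 5/9*(-776))/(-668033) = (-185/3 + 3880/9)*(-1/668033) = (3325/9)*(-1/668033) = -3325/6012297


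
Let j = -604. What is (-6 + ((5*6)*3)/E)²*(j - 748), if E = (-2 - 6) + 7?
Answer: -12460032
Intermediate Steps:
E = -1 (E = -8 + 7 = -1)
(-6 + ((5*6)*3)/E)²*(j - 748) = (-6 + ((5*6)*3)/(-1))²*(-604 - 748) = (-6 + (30*3)*(-1))²*(-1352) = (-6 + 90*(-1))²*(-1352) = (-6 - 90)²*(-1352) = (-96)²*(-1352) = 9216*(-1352) = -12460032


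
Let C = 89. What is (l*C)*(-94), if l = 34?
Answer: -284444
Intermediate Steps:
(l*C)*(-94) = (34*89)*(-94) = 3026*(-94) = -284444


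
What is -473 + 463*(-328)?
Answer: -152337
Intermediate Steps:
-473 + 463*(-328) = -473 - 151864 = -152337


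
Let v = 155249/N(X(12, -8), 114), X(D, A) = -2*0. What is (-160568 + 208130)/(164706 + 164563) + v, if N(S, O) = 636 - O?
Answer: 51143510345/171878418 ≈ 297.56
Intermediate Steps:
X(D, A) = 0
v = 155249/522 (v = 155249/(636 - 1*114) = 155249/(636 - 114) = 155249/522 ≈ 297.41)
(-160568 + 208130)/(164706 + 164563) + v = (-160568 + 208130)/(164706 + 164563) + 155249/522 = 47562/329269 + 155249/522 = 51143510345/171878418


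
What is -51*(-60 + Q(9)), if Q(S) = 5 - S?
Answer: 3264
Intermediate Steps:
-51*(-60 + Q(9)) = -51*(-60 + (5 - 1*9)) = -51*(-60 + (5 - 9)) = -51*(-60 - 4) = -51*(-64) = 3264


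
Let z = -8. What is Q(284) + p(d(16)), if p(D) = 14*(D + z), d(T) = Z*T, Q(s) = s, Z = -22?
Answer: -4756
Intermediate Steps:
d(T) = -22*T
p(D) = -112 + 14*D (p(D) = 14*(D - 8) = 14*(-8 + D) = -112 + 14*D)
Q(284) + p(d(16)) = 284 + (-112 + 14*(-22*16)) = 284 + (-112 + 14*(-352)) = 284 + (-112 - 4928) = 284 - 5040 = -4756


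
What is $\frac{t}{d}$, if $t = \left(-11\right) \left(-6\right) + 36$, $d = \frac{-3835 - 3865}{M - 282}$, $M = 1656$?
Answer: $- \frac{35037}{1925} \approx -18.201$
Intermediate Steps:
$d = - \frac{3850}{687}$ ($d = \frac{-3835 - 3865}{1656 - 282} = - \frac{7700}{1374} = \left(-7700\right) \frac{1}{1374} = - \frac{3850}{687} \approx -5.6041$)
$t = 102$ ($t = 66 + 36 = 102$)
$\frac{t}{d} = \frac{102}{- \frac{3850}{687}} = 102 \left(- \frac{687}{3850}\right) = - \frac{35037}{1925}$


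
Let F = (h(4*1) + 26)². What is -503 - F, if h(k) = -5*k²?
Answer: -3419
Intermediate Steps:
F = 2916 (F = (-5*(4*1)² + 26)² = (-5*4² + 26)² = (-5*16 + 26)² = (-80 + 26)² = (-54)² = 2916)
-503 - F = -503 - 1*2916 = -503 - 2916 = -3419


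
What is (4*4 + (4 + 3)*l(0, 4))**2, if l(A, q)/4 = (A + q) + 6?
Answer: 87616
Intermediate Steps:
l(A, q) = 24 + 4*A + 4*q (l(A, q) = 4*((A + q) + 6) = 4*(6 + A + q) = 24 + 4*A + 4*q)
(4*4 + (4 + 3)*l(0, 4))**2 = (4*4 + (4 + 3)*(24 + 4*0 + 4*4))**2 = (16 + 7*(24 + 0 + 16))**2 = (16 + 7*40)**2 = (16 + 280)**2 = 296**2 = 87616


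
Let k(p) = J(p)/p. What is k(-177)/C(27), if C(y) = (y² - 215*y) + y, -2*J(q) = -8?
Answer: 4/893673 ≈ 4.4759e-6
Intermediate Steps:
J(q) = 4 (J(q) = -½*(-8) = 4)
C(y) = y² - 214*y
k(p) = 4/p
k(-177)/C(27) = (4/(-177))/((27*(-214 + 27))) = (4*(-1/177))/((27*(-187))) = -4/177/(-5049) = -4/177*(-1/5049) = 4/893673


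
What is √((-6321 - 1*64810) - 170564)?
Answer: 3*I*√26855 ≈ 491.63*I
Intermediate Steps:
√((-6321 - 1*64810) - 170564) = √((-6321 - 64810) - 170564) = √(-71131 - 170564) = √(-241695) = 3*I*√26855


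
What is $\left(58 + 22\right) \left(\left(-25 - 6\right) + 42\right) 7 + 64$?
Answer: $6224$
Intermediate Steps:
$\left(58 + 22\right) \left(\left(-25 - 6\right) + 42\right) 7 + 64 = 80 \left(-31 + 42\right) 7 + 64 = 80 \cdot 11 \cdot 7 + 64 = 880 \cdot 7 + 64 = 6160 + 64 = 6224$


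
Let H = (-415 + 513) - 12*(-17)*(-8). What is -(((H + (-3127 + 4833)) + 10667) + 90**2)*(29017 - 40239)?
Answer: 212533458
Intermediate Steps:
H = -1534 (H = 98 + 204*(-8) = 98 - 1632 = -1534)
-(((H + (-3127 + 4833)) + 10667) + 90**2)*(29017 - 40239) = -(((-1534 + (-3127 + 4833)) + 10667) + 90**2)*(29017 - 40239) = -(((-1534 + 1706) + 10667) + 8100)*(-11222) = -((172 + 10667) + 8100)*(-11222) = -(10839 + 8100)*(-11222) = -18939*(-11222) = -1*(-212533458) = 212533458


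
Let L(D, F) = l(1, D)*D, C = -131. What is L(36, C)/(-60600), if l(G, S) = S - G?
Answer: -21/1010 ≈ -0.020792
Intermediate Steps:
L(D, F) = D*(-1 + D) (L(D, F) = (D - 1*1)*D = (D - 1)*D = (-1 + D)*D = D*(-1 + D))
L(36, C)/(-60600) = (36*(-1 + 36))/(-60600) = (36*35)*(-1/60600) = 1260*(-1/60600) = -21/1010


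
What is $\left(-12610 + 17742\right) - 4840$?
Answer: $292$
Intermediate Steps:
$\left(-12610 + 17742\right) - 4840 = 5132 + \left(-10075 + 5235\right) = 5132 - 4840 = 292$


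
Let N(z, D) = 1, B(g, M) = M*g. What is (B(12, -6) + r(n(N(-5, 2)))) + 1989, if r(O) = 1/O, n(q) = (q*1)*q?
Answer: 1918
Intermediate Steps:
n(q) = q² (n(q) = q*q = q²)
(B(12, -6) + r(n(N(-5, 2)))) + 1989 = (-6*12 + 1/(1²)) + 1989 = (-72 + 1/1) + 1989 = (-72 + 1) + 1989 = -71 + 1989 = 1918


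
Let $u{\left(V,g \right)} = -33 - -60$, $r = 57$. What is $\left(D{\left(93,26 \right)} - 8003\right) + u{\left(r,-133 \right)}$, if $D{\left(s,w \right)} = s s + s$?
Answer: $766$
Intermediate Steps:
$D{\left(s,w \right)} = s + s^{2}$ ($D{\left(s,w \right)} = s^{2} + s = s + s^{2}$)
$u{\left(V,g \right)} = 27$ ($u{\left(V,g \right)} = -33 + 60 = 27$)
$\left(D{\left(93,26 \right)} - 8003\right) + u{\left(r,-133 \right)} = \left(93 \left(1 + 93\right) - 8003\right) + 27 = \left(93 \cdot 94 - 8003\right) + 27 = \left(8742 - 8003\right) + 27 = 739 + 27 = 766$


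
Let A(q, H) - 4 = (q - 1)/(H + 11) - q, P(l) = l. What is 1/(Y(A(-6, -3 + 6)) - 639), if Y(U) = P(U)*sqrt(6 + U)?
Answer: -5112/3255377 - 38*sqrt(62)/3255377 ≈ -0.0016622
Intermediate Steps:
A(q, H) = 4 - q + (-1 + q)/(11 + H) (A(q, H) = 4 + ((q - 1)/(H + 11) - q) = 4 + ((-1 + q)/(11 + H) - q) = 4 + (-q + (-1 + q)/(11 + H)) = 4 - q + (-1 + q)/(11 + H))
Y(U) = U*sqrt(6 + U)
1/(Y(A(-6, -3 + 6)) - 639) = 1/(((43 - 10*(-6) + 4*(-3 + 6) - 1*(-3 + 6)*(-6))/(11 + (-3 + 6)))*sqrt(6 + (43 - 10*(-6) + 4*(-3 + 6) - 1*(-3 + 6)*(-6))/(11 + (-3 + 6))) - 639) = 1/(((43 + 60 + 4*3 - 1*3*(-6))/(11 + 3))*sqrt(6 + (43 + 60 + 4*3 - 1*3*(-6))/(11 + 3)) - 639) = 1/(((43 + 60 + 12 + 18)/14)*sqrt(6 + (43 + 60 + 12 + 18)/14) - 639) = 1/(((1/14)*133)*sqrt(6 + (1/14)*133) - 639) = 1/(19*sqrt(6 + 19/2)/2 - 639) = 1/(19*sqrt(31/2)/2 - 639) = 1/(19*(sqrt(62)/2)/2 - 639) = 1/(19*sqrt(62)/4 - 639) = 1/(-639 + 19*sqrt(62)/4)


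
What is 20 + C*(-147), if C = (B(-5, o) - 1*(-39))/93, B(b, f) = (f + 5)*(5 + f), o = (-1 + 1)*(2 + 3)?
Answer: -2516/31 ≈ -81.161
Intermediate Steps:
o = 0 (o = 0*5 = 0)
B(b, f) = (5 + f)**2 (B(b, f) = (5 + f)*(5 + f) = (5 + f)**2)
C = 64/93 (C = ((5 + 0)**2 - 1*(-39))/93 = (5**2 + 39)*(1/93) = (25 + 39)*(1/93) = 64*(1/93) = 64/93 ≈ 0.68817)
20 + C*(-147) = 20 + (64/93)*(-147) = 20 - 3136/31 = -2516/31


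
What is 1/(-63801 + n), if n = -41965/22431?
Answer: -22431/1431162196 ≈ -1.5673e-5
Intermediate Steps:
n = -41965/22431 (n = -41965*1/22431 = -41965/22431 ≈ -1.8708)
1/(-63801 + n) = 1/(-63801 - 41965/22431) = 1/(-1431162196/22431) = -22431/1431162196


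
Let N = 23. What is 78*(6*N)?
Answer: 10764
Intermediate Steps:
78*(6*N) = 78*(6*23) = 78*138 = 10764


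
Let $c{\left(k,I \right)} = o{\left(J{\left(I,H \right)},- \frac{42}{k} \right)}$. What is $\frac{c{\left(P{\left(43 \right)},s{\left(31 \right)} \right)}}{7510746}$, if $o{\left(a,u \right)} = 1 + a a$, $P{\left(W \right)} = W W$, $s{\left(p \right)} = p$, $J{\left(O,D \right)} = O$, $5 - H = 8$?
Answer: $\frac{481}{3755373} \approx 0.00012808$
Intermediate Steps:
$H = -3$ ($H = 5 - 8 = -3$)
$P{\left(W \right)} = W^{2}$
$o{\left(a,u \right)} = 1 + a^{2}$
$c{\left(k,I \right)} = 1 + I^{2}$
$\frac{c{\left(P{\left(43 \right)},s{\left(31 \right)} \right)}}{7510746} = \frac{1 + 31^{2}}{7510746} = \left(1 + 961\right) \frac{1}{7510746} = 962 \cdot \frac{1}{7510746} = \frac{481}{3755373}$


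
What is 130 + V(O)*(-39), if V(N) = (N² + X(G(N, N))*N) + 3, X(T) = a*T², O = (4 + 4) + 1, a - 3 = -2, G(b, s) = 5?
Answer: -11921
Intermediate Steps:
a = 1 (a = 3 - 2 = 1)
O = 9 (O = 8 + 1 = 9)
X(T) = T² (X(T) = 1*T² = T²)
V(N) = 3 + N² + 25*N (V(N) = (N² + 5²*N) + 3 = (N² + 25*N) + 3 = 3 + N² + 25*N)
130 + V(O)*(-39) = 130 + (3 + 9² + 25*9)*(-39) = 130 + (3 + 81 + 225)*(-39) = 130 + 309*(-39) = 130 - 12051 = -11921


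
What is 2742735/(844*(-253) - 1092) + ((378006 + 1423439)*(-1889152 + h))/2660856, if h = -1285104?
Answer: -153410058863513905/71385444768 ≈ -2.1490e+6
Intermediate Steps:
2742735/(844*(-253) - 1092) + ((378006 + 1423439)*(-1889152 + h))/2660856 = 2742735/(844*(-253) - 1092) + ((378006 + 1423439)*(-1889152 - 1285104))/2660856 = 2742735/(-213532 - 1092) + (1801445*(-3174256))*(1/2660856) = 2742735/(-214624) - 5718247599920*1/2660856 = 2742735*(-1/214624) - 714780949990/332607 = -2742735/214624 - 714780949990/332607 = -153410058863513905/71385444768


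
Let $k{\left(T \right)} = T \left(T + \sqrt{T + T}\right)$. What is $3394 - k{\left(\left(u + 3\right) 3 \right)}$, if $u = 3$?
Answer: $2962$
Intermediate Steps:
$k{\left(T \right)} = T \left(T + \sqrt{2} \sqrt{T}\right)$ ($k{\left(T \right)} = T \left(T + \sqrt{2 T}\right) = T \left(T + \sqrt{2} \sqrt{T}\right)$)
$3394 - k{\left(\left(u + 3\right) 3 \right)} = 3394 - \left(\left(\left(3 + 3\right) 3\right)^{2} + \sqrt{2} \left(\left(3 + 3\right) 3\right)^{\frac{3}{2}}\right) = 3394 - \left(\left(6 \cdot 3\right)^{2} + \sqrt{2} \left(6 \cdot 3\right)^{\frac{3}{2}}\right) = 3394 - \left(18^{2} + \sqrt{2} \cdot 18^{\frac{3}{2}}\right) = 3394 - \left(324 + \sqrt{2} \cdot 54 \sqrt{2}\right) = 3394 - \left(324 + 108\right) = 3394 - 432 = 2962$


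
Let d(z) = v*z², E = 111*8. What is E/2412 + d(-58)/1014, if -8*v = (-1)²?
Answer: -6323/135876 ≈ -0.046535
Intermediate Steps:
v = -⅛ (v = -⅛*(-1)² = -⅛*1 = -⅛ ≈ -0.12500)
E = 888
d(z) = -z²/8
E/2412 + d(-58)/1014 = 888/2412 - ⅛*(-58)²/1014 = 888*(1/2412) - ⅛*3364*(1/1014) = 74/201 - 841/2*1/1014 = 74/201 - 841/2028 = -6323/135876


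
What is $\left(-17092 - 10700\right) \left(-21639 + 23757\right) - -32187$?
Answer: $-58831269$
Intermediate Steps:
$\left(-17092 - 10700\right) \left(-21639 + 23757\right) - -32187 = \left(-27792\right) 2118 + 32187 = -58863456 + 32187 = -58831269$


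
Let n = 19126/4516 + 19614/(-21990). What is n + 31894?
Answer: 263968696573/8275570 ≈ 31897.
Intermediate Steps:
n = 27666993/8275570 (n = 19126*(1/4516) + 19614*(-1/21990) = 9563/2258 - 3269/3665 = 27666993/8275570 ≈ 3.3432)
n + 31894 = 27666993/8275570 + 31894 = 263968696573/8275570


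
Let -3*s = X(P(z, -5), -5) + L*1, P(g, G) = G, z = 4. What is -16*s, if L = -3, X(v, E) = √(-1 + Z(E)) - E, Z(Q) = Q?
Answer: 32/3 + 16*I*√6/3 ≈ 10.667 + 13.064*I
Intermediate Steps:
X(v, E) = √(-1 + E) - E
s = -⅔ - I*√6/3 (s = -((√(-1 - 5) - 1*(-5)) - 3*1)/3 = -((√(-6) + 5) - 3)/3 = -((I*√6 + 5) - 3)/3 = -((5 + I*√6) - 3)/3 = -(2 + I*√6)/3 = -⅔ - I*√6/3 ≈ -0.66667 - 0.8165*I)
-16*s = -16*(-⅔ - I*√6/3) = 32/3 + 16*I*√6/3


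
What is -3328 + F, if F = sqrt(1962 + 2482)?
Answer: -3328 + 2*sqrt(1111) ≈ -3261.3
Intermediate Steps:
F = 2*sqrt(1111) (F = sqrt(4444) = 2*sqrt(1111) ≈ 66.663)
-3328 + F = -3328 + 2*sqrt(1111)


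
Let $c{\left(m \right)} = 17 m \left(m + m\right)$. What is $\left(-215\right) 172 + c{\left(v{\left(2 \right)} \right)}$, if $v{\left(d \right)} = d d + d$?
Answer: $-35756$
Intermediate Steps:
$v{\left(d \right)} = d + d^{2}$ ($v{\left(d \right)} = d^{2} + d = d + d^{2}$)
$c{\left(m \right)} = 34 m^{2}$ ($c{\left(m \right)} = 17 m 2 m = 34 m^{2}$)
$\left(-215\right) 172 + c{\left(v{\left(2 \right)} \right)} = \left(-215\right) 172 + 34 \left(2 \left(1 + 2\right)\right)^{2} = -36980 + 34 \left(2 \cdot 3\right)^{2} = -36980 + 34 \cdot 6^{2} = -36980 + 34 \cdot 36 = -36980 + 1224 = -35756$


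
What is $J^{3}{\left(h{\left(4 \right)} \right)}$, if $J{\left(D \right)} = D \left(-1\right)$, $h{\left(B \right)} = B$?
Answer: $-64$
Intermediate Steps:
$J{\left(D \right)} = - D$
$J^{3}{\left(h{\left(4 \right)} \right)} = \left(\left(-1\right) 4\right)^{3} = \left(-4\right)^{3} = -64$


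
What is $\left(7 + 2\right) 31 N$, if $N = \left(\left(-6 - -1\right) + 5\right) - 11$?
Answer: $-3069$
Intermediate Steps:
$N = -11$ ($N = \left(\left(-6 + 1\right) + 5\right) - 11 = \left(-5 + 5\right) - 11 = 0 - 11 = -11$)
$\left(7 + 2\right) 31 N = \left(7 + 2\right) 31 \left(-11\right) = 9 \cdot 31 \left(-11\right) = 279 \left(-11\right) = -3069$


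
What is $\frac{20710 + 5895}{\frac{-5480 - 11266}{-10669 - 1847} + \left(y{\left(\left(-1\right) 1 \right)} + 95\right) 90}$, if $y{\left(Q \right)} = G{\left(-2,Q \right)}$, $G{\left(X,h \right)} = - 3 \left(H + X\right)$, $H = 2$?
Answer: $\frac{55498030}{17838091} \approx 3.1112$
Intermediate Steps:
$G{\left(X,h \right)} = -6 - 3 X$ ($G{\left(X,h \right)} = - 3 \left(2 + X\right) = -6 - 3 X$)
$y{\left(Q \right)} = 0$ ($y{\left(Q \right)} = -6 - -6 = -6 + 6 = 0$)
$\frac{20710 + 5895}{\frac{-5480 - 11266}{-10669 - 1847} + \left(y{\left(\left(-1\right) 1 \right)} + 95\right) 90} = \frac{20710 + 5895}{\frac{-5480 - 11266}{-10669 - 1847} + \left(0 + 95\right) 90} = \frac{26605}{- \frac{16746}{-12516} + 95 \cdot 90} = \frac{26605}{\left(-16746\right) \left(- \frac{1}{12516}\right) + 8550} = \frac{26605}{\frac{2791}{2086} + 8550} = \frac{26605}{\frac{17838091}{2086}} = 26605 \cdot \frac{2086}{17838091} = \frac{55498030}{17838091}$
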